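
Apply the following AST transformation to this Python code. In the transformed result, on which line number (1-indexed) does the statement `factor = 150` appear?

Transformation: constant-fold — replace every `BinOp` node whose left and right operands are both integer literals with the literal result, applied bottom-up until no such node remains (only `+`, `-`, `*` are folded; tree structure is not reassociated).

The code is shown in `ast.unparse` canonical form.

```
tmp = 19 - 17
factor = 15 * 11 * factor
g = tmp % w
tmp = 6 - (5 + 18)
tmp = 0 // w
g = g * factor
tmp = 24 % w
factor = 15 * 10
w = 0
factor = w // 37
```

Transformed code:
tmp = 2
factor = 165 * factor
g = tmp % w
tmp = -17
tmp = 0 // w
g = g * factor
tmp = 24 % w
factor = 150
w = 0
factor = w // 37

8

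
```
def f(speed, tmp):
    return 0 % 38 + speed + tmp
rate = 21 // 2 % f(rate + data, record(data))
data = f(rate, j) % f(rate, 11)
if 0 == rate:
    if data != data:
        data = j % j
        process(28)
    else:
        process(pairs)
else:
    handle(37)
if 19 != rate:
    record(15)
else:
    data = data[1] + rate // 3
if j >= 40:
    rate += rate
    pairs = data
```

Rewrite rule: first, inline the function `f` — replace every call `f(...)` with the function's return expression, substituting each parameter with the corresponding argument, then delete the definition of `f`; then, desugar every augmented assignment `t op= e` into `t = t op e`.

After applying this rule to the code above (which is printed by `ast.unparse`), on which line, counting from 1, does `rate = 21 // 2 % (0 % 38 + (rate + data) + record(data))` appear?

Transformed code:
rate = 21 // 2 % (0 % 38 + (rate + data) + record(data))
data = (0 % 38 + rate + j) % (0 % 38 + rate + 11)
if 0 == rate:
    if data != data:
        data = j % j
        process(28)
    else:
        process(pairs)
else:
    handle(37)
if 19 != rate:
    record(15)
else:
    data = data[1] + rate // 3
if j >= 40:
    rate = rate + rate
    pairs = data

1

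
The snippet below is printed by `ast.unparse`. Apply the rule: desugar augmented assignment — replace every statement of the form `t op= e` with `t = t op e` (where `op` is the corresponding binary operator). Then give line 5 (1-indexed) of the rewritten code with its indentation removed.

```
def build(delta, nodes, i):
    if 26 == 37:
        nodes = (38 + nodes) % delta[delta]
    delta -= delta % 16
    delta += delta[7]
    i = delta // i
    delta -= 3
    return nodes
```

delta = delta + delta[7]

Transformed code:
def build(delta, nodes, i):
    if 26 == 37:
        nodes = (38 + nodes) % delta[delta]
    delta = delta - delta % 16
    delta = delta + delta[7]
    i = delta // i
    delta = delta - 3
    return nodes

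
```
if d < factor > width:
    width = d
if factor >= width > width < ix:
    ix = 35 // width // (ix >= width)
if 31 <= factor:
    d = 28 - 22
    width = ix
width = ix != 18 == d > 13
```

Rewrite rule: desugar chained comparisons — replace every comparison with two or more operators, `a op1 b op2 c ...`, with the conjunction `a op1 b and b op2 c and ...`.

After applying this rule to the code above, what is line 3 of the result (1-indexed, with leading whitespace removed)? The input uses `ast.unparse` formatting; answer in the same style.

if factor >= width and width > width and (width < ix):

Transformed code:
if d < factor and factor > width:
    width = d
if factor >= width and width > width and (width < ix):
    ix = 35 // width // (ix >= width)
if 31 <= factor:
    d = 28 - 22
    width = ix
width = ix != 18 and 18 == d and (d > 13)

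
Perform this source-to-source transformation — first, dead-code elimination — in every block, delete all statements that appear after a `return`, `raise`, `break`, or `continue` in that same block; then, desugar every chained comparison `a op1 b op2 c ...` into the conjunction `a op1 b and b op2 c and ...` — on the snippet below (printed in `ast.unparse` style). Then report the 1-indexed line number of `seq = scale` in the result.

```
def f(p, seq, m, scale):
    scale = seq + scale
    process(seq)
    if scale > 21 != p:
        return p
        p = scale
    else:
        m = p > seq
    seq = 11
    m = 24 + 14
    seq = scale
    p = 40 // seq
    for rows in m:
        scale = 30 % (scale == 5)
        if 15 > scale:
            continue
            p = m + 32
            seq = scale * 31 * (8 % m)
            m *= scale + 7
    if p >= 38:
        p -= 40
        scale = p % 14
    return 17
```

Transformed code:
def f(p, seq, m, scale):
    scale = seq + scale
    process(seq)
    if scale > 21 and 21 != p:
        return p
    else:
        m = p > seq
    seq = 11
    m = 24 + 14
    seq = scale
    p = 40 // seq
    for rows in m:
        scale = 30 % (scale == 5)
        if 15 > scale:
            continue
    if p >= 38:
        p -= 40
        scale = p % 14
    return 17

10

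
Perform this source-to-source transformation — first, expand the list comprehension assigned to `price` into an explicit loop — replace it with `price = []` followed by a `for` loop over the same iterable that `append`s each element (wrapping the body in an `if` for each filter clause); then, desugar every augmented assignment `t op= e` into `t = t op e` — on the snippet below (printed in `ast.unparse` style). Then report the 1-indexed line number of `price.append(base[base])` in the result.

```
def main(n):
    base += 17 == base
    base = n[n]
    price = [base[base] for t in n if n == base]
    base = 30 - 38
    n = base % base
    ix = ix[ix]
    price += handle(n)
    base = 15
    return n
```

Transformed code:
def main(n):
    base = base + (17 == base)
    base = n[n]
    price = []
    for t in n:
        if n == base:
            price.append(base[base])
    base = 30 - 38
    n = base % base
    ix = ix[ix]
    price = price + handle(n)
    base = 15
    return n

7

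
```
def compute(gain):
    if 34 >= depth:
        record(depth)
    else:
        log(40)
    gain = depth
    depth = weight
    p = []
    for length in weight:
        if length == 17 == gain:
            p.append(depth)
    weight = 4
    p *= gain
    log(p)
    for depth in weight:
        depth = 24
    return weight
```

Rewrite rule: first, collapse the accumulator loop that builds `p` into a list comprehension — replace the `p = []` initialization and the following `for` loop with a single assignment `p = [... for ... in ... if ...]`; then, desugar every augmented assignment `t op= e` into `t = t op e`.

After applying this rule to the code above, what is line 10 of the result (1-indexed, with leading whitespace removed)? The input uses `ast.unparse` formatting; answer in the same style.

p = p * gain

Transformed code:
def compute(gain):
    if 34 >= depth:
        record(depth)
    else:
        log(40)
    gain = depth
    depth = weight
    p = [depth for length in weight if length == 17 == gain]
    weight = 4
    p = p * gain
    log(p)
    for depth in weight:
        depth = 24
    return weight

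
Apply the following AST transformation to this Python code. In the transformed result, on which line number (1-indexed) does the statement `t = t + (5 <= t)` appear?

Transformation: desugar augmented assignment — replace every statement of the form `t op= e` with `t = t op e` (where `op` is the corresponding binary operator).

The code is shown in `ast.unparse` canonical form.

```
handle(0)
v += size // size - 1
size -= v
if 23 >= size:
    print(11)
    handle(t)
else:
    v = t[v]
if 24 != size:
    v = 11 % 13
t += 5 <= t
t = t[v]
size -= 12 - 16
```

11

Transformed code:
handle(0)
v = v + (size // size - 1)
size = size - v
if 23 >= size:
    print(11)
    handle(t)
else:
    v = t[v]
if 24 != size:
    v = 11 % 13
t = t + (5 <= t)
t = t[v]
size = size - (12 - 16)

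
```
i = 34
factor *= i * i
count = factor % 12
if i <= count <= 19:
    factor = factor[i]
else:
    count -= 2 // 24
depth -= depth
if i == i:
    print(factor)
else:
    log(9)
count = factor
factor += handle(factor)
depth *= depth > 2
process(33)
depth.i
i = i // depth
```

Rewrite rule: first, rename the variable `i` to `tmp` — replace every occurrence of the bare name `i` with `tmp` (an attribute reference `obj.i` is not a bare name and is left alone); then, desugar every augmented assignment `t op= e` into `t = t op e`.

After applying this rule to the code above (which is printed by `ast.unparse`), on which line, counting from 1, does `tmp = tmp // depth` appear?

Transformed code:
tmp = 34
factor = factor * (tmp * tmp)
count = factor % 12
if tmp <= count <= 19:
    factor = factor[tmp]
else:
    count = count - 2 // 24
depth = depth - depth
if tmp == tmp:
    print(factor)
else:
    log(9)
count = factor
factor = factor + handle(factor)
depth = depth * (depth > 2)
process(33)
depth.i
tmp = tmp // depth

18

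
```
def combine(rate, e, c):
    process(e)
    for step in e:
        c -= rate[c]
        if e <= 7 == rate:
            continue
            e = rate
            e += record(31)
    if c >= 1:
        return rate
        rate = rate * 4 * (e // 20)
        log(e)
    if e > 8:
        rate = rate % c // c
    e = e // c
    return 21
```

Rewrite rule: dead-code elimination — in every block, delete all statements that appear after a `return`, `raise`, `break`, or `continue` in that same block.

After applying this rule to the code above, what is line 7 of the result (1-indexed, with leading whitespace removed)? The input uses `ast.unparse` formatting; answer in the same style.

if c >= 1:

Transformed code:
def combine(rate, e, c):
    process(e)
    for step in e:
        c -= rate[c]
        if e <= 7 == rate:
            continue
    if c >= 1:
        return rate
    if e > 8:
        rate = rate % c // c
    e = e // c
    return 21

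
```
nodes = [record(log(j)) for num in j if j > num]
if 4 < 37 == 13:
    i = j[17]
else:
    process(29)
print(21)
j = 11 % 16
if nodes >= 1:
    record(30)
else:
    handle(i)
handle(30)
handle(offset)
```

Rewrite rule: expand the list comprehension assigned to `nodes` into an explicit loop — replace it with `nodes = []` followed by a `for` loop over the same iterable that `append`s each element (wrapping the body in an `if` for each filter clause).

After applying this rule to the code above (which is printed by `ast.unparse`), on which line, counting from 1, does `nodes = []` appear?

1

Transformed code:
nodes = []
for num in j:
    if j > num:
        nodes.append(record(log(j)))
if 4 < 37 == 13:
    i = j[17]
else:
    process(29)
print(21)
j = 11 % 16
if nodes >= 1:
    record(30)
else:
    handle(i)
handle(30)
handle(offset)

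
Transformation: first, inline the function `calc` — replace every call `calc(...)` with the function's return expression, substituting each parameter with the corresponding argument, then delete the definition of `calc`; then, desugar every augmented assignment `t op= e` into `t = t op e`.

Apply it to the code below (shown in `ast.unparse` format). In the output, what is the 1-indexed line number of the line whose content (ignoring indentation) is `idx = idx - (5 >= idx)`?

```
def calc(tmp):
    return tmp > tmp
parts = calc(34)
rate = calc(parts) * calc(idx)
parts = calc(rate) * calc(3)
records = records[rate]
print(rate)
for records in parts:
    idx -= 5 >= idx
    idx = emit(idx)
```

7

Transformed code:
parts = 34 > 34
rate = (parts > parts) * (idx > idx)
parts = (rate > rate) * (3 > 3)
records = records[rate]
print(rate)
for records in parts:
    idx = idx - (5 >= idx)
    idx = emit(idx)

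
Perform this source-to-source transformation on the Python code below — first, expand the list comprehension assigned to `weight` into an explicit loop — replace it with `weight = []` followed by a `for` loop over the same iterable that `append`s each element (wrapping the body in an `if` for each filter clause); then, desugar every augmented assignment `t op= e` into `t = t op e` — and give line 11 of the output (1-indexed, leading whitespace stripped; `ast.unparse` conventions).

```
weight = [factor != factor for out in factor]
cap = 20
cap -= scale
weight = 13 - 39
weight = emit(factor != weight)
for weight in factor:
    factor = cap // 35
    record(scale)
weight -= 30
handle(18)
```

weight = weight - 30

Transformed code:
weight = []
for out in factor:
    weight.append(factor != factor)
cap = 20
cap = cap - scale
weight = 13 - 39
weight = emit(factor != weight)
for weight in factor:
    factor = cap // 35
    record(scale)
weight = weight - 30
handle(18)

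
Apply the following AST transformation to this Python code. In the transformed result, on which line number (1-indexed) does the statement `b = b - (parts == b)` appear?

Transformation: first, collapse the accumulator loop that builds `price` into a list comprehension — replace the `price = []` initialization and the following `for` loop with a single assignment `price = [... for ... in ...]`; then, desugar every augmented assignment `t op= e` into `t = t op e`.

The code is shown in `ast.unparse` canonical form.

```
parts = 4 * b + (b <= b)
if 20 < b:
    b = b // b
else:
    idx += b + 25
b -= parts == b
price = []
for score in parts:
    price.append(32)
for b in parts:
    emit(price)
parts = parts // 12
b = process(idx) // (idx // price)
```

6

Transformed code:
parts = 4 * b + (b <= b)
if 20 < b:
    b = b // b
else:
    idx = idx + (b + 25)
b = b - (parts == b)
price = [32 for score in parts]
for b in parts:
    emit(price)
parts = parts // 12
b = process(idx) // (idx // price)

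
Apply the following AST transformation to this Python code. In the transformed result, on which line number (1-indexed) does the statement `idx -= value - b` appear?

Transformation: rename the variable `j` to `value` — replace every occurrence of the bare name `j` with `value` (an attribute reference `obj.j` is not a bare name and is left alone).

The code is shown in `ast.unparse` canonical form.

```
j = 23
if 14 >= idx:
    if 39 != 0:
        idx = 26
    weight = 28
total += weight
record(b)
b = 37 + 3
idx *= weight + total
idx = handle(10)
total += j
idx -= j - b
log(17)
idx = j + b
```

Transformed code:
value = 23
if 14 >= idx:
    if 39 != 0:
        idx = 26
    weight = 28
total += weight
record(b)
b = 37 + 3
idx *= weight + total
idx = handle(10)
total += value
idx -= value - b
log(17)
idx = value + b

12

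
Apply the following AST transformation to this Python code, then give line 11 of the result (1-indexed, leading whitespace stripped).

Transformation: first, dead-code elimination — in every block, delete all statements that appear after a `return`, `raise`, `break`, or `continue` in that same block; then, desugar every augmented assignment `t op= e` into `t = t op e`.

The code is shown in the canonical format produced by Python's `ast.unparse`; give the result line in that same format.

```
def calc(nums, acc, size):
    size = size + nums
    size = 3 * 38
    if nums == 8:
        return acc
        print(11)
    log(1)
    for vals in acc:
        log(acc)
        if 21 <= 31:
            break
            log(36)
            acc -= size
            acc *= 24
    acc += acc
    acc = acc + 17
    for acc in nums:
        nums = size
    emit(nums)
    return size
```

Transformed code:
def calc(nums, acc, size):
    size = size + nums
    size = 3 * 38
    if nums == 8:
        return acc
    log(1)
    for vals in acc:
        log(acc)
        if 21 <= 31:
            break
    acc = acc + acc
    acc = acc + 17
    for acc in nums:
        nums = size
    emit(nums)
    return size

acc = acc + acc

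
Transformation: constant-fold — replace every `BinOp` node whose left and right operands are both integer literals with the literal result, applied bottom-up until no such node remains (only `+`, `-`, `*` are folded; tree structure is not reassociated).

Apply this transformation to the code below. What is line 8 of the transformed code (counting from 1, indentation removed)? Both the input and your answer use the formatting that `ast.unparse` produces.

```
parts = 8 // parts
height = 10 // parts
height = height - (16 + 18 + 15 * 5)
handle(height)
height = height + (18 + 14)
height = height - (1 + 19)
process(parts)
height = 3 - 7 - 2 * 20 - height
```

height = -44 - height

Transformed code:
parts = 8 // parts
height = 10 // parts
height = height - 109
handle(height)
height = height + 32
height = height - 20
process(parts)
height = -44 - height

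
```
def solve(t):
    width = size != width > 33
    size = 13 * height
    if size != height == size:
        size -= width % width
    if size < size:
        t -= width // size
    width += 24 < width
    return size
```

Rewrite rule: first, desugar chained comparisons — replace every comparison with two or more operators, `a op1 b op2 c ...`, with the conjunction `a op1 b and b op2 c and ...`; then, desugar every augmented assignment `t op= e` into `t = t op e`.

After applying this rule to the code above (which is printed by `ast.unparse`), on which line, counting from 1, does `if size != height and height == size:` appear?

Transformed code:
def solve(t):
    width = size != width and width > 33
    size = 13 * height
    if size != height and height == size:
        size = size - width % width
    if size < size:
        t = t - width // size
    width = width + (24 < width)
    return size

4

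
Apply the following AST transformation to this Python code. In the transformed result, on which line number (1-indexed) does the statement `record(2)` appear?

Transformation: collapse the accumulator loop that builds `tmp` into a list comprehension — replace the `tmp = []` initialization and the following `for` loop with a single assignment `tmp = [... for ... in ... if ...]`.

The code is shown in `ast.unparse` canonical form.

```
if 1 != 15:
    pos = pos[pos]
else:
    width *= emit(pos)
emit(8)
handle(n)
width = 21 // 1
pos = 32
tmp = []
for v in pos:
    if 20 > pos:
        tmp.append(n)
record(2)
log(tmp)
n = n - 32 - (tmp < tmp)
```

Transformed code:
if 1 != 15:
    pos = pos[pos]
else:
    width *= emit(pos)
emit(8)
handle(n)
width = 21 // 1
pos = 32
tmp = [n for v in pos if 20 > pos]
record(2)
log(tmp)
n = n - 32 - (tmp < tmp)

10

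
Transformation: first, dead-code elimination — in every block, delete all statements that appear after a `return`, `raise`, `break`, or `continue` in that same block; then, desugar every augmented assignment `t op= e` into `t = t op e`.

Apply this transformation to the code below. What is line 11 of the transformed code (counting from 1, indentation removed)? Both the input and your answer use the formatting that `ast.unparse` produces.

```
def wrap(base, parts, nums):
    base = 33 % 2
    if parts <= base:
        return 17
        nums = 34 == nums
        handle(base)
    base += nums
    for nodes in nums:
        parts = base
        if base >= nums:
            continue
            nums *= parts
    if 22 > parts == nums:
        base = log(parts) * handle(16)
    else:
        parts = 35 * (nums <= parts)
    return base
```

base = log(parts) * handle(16)

Transformed code:
def wrap(base, parts, nums):
    base = 33 % 2
    if parts <= base:
        return 17
    base = base + nums
    for nodes in nums:
        parts = base
        if base >= nums:
            continue
    if 22 > parts == nums:
        base = log(parts) * handle(16)
    else:
        parts = 35 * (nums <= parts)
    return base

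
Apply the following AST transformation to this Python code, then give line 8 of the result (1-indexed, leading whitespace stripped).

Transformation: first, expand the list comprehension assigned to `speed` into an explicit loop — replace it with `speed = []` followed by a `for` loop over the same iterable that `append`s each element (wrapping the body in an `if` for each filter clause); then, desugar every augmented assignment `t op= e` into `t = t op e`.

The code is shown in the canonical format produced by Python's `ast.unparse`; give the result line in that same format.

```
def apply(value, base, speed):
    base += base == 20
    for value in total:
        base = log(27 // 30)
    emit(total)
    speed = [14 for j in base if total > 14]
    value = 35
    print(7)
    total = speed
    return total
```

Transformed code:
def apply(value, base, speed):
    base = base + (base == 20)
    for value in total:
        base = log(27 // 30)
    emit(total)
    speed = []
    for j in base:
        if total > 14:
            speed.append(14)
    value = 35
    print(7)
    total = speed
    return total

if total > 14:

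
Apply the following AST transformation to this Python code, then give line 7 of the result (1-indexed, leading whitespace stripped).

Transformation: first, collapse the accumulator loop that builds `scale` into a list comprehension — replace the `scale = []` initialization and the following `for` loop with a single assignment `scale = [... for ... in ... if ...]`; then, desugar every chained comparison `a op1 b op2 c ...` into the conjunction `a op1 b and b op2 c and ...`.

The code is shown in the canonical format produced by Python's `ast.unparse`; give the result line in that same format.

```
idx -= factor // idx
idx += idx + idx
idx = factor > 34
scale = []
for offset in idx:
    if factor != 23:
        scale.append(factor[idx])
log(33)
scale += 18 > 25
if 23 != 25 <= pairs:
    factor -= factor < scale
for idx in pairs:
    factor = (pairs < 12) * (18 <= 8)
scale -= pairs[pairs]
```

Transformed code:
idx -= factor // idx
idx += idx + idx
idx = factor > 34
scale = [factor[idx] for offset in idx if factor != 23]
log(33)
scale += 18 > 25
if 23 != 25 and 25 <= pairs:
    factor -= factor < scale
for idx in pairs:
    factor = (pairs < 12) * (18 <= 8)
scale -= pairs[pairs]

if 23 != 25 and 25 <= pairs:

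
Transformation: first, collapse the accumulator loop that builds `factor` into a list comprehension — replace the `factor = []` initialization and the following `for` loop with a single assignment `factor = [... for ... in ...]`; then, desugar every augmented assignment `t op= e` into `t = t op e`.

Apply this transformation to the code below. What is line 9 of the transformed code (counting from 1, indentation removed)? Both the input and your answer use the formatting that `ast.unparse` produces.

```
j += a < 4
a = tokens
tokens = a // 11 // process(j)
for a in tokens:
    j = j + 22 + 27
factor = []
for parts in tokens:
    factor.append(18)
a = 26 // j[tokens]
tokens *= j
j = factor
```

Transformed code:
j = j + (a < 4)
a = tokens
tokens = a // 11 // process(j)
for a in tokens:
    j = j + 22 + 27
factor = [18 for parts in tokens]
a = 26 // j[tokens]
tokens = tokens * j
j = factor

j = factor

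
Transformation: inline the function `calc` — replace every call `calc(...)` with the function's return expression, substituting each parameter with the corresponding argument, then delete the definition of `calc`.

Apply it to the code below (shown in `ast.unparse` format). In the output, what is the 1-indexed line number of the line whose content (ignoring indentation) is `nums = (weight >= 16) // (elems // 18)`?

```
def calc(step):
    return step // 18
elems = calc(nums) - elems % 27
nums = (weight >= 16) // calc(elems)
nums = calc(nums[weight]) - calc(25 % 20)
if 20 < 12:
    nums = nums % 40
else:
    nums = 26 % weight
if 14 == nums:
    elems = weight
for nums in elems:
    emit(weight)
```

Transformed code:
elems = nums // 18 - elems % 27
nums = (weight >= 16) // (elems // 18)
nums = nums[weight] // 18 - 25 % 20 // 18
if 20 < 12:
    nums = nums % 40
else:
    nums = 26 % weight
if 14 == nums:
    elems = weight
for nums in elems:
    emit(weight)

2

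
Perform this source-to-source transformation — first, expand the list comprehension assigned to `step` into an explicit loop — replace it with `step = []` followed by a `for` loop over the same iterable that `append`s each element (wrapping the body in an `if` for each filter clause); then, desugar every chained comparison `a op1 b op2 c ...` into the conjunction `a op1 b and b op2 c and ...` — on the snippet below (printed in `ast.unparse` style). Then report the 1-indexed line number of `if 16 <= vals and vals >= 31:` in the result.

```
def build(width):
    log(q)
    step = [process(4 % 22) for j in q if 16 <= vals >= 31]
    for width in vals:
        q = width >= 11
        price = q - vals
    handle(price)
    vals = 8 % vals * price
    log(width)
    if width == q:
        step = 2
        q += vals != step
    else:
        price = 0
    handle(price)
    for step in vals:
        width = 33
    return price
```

5

Transformed code:
def build(width):
    log(q)
    step = []
    for j in q:
        if 16 <= vals and vals >= 31:
            step.append(process(4 % 22))
    for width in vals:
        q = width >= 11
        price = q - vals
    handle(price)
    vals = 8 % vals * price
    log(width)
    if width == q:
        step = 2
        q += vals != step
    else:
        price = 0
    handle(price)
    for step in vals:
        width = 33
    return price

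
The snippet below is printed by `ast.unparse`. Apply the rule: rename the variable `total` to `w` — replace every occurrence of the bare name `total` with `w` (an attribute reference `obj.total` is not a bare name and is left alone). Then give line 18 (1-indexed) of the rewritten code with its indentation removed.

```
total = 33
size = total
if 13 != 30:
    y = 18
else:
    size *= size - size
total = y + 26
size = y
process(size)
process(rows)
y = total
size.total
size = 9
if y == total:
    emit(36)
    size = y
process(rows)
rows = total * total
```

rows = w * w

Transformed code:
w = 33
size = w
if 13 != 30:
    y = 18
else:
    size *= size - size
w = y + 26
size = y
process(size)
process(rows)
y = w
size.total
size = 9
if y == w:
    emit(36)
    size = y
process(rows)
rows = w * w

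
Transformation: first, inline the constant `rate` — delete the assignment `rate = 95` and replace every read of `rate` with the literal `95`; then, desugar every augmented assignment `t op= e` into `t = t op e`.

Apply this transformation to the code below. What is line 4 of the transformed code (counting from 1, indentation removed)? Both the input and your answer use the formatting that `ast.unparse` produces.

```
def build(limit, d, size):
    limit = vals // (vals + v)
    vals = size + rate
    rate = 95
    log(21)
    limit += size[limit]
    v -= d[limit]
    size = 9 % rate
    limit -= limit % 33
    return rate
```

Transformed code:
def build(limit, d, size):
    limit = vals // (vals + v)
    vals = size + 95
    log(21)
    limit = limit + size[limit]
    v = v - d[limit]
    size = 9 % 95
    limit = limit - limit % 33
    return 95

log(21)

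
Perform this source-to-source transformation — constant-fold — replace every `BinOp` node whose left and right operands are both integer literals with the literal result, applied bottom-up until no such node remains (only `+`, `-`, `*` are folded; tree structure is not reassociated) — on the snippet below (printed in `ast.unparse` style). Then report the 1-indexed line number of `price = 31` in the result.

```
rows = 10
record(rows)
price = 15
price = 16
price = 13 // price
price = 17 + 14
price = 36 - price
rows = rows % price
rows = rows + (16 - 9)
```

Transformed code:
rows = 10
record(rows)
price = 15
price = 16
price = 13 // price
price = 31
price = 36 - price
rows = rows % price
rows = rows + 7

6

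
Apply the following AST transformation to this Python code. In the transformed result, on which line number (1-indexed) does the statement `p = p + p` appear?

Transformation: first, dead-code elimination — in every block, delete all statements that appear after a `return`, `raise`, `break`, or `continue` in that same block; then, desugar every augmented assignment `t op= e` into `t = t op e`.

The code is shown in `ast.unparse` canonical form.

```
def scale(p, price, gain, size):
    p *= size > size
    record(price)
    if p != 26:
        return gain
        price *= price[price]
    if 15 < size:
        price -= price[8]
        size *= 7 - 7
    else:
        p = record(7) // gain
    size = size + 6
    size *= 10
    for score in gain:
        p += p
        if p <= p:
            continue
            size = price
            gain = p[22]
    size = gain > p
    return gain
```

14

Transformed code:
def scale(p, price, gain, size):
    p = p * (size > size)
    record(price)
    if p != 26:
        return gain
    if 15 < size:
        price = price - price[8]
        size = size * (7 - 7)
    else:
        p = record(7) // gain
    size = size + 6
    size = size * 10
    for score in gain:
        p = p + p
        if p <= p:
            continue
    size = gain > p
    return gain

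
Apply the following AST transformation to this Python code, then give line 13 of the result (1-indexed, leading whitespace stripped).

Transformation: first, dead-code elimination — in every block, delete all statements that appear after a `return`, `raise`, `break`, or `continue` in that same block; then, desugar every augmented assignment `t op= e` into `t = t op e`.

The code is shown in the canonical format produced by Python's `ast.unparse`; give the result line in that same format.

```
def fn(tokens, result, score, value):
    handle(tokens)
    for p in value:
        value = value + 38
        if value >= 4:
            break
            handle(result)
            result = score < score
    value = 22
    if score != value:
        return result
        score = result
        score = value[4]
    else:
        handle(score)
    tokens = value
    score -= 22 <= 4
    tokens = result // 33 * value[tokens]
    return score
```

score = score - (22 <= 4)

Transformed code:
def fn(tokens, result, score, value):
    handle(tokens)
    for p in value:
        value = value + 38
        if value >= 4:
            break
    value = 22
    if score != value:
        return result
    else:
        handle(score)
    tokens = value
    score = score - (22 <= 4)
    tokens = result // 33 * value[tokens]
    return score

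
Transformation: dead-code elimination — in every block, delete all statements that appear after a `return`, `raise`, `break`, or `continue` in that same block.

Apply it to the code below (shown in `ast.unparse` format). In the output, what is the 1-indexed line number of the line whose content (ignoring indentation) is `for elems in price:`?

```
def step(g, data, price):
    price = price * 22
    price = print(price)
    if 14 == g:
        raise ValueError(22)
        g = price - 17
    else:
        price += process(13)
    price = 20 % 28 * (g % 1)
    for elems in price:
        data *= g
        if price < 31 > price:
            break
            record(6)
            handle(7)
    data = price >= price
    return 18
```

Transformed code:
def step(g, data, price):
    price = price * 22
    price = print(price)
    if 14 == g:
        raise ValueError(22)
    else:
        price += process(13)
    price = 20 % 28 * (g % 1)
    for elems in price:
        data *= g
        if price < 31 > price:
            break
    data = price >= price
    return 18

9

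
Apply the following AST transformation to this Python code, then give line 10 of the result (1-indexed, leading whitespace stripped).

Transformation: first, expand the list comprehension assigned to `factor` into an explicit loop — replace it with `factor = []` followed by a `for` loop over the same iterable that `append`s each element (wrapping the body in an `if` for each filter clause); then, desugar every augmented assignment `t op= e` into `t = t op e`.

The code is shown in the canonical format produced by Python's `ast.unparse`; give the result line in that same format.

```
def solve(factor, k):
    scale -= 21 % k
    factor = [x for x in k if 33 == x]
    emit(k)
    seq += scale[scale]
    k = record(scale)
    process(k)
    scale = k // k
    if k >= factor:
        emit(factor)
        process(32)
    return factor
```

process(k)

Transformed code:
def solve(factor, k):
    scale = scale - 21 % k
    factor = []
    for x in k:
        if 33 == x:
            factor.append(x)
    emit(k)
    seq = seq + scale[scale]
    k = record(scale)
    process(k)
    scale = k // k
    if k >= factor:
        emit(factor)
        process(32)
    return factor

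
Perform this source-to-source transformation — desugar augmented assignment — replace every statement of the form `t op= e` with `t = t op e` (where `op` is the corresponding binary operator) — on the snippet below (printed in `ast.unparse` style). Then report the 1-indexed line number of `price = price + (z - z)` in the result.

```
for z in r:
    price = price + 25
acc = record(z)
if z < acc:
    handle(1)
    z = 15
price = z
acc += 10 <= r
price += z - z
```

9

Transformed code:
for z in r:
    price = price + 25
acc = record(z)
if z < acc:
    handle(1)
    z = 15
price = z
acc = acc + (10 <= r)
price = price + (z - z)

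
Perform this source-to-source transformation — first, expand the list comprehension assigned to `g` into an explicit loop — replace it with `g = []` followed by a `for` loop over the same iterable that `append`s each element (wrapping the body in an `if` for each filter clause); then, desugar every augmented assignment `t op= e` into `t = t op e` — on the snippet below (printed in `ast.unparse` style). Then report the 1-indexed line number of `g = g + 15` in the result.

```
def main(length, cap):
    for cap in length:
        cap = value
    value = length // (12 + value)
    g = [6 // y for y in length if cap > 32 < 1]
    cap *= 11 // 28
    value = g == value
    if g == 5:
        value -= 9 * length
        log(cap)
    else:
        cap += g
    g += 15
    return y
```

16

Transformed code:
def main(length, cap):
    for cap in length:
        cap = value
    value = length // (12 + value)
    g = []
    for y in length:
        if cap > 32 < 1:
            g.append(6 // y)
    cap = cap * (11 // 28)
    value = g == value
    if g == 5:
        value = value - 9 * length
        log(cap)
    else:
        cap = cap + g
    g = g + 15
    return y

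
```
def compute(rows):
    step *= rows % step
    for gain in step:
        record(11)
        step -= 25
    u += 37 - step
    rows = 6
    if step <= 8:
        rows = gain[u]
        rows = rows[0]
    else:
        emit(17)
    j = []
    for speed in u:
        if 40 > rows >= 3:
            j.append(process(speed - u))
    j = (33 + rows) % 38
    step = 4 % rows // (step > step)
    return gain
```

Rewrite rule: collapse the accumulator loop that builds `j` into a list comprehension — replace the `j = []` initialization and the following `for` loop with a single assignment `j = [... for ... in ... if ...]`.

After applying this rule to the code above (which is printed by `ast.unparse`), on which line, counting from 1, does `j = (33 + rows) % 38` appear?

Transformed code:
def compute(rows):
    step *= rows % step
    for gain in step:
        record(11)
        step -= 25
    u += 37 - step
    rows = 6
    if step <= 8:
        rows = gain[u]
        rows = rows[0]
    else:
        emit(17)
    j = [process(speed - u) for speed in u if 40 > rows >= 3]
    j = (33 + rows) % 38
    step = 4 % rows // (step > step)
    return gain

14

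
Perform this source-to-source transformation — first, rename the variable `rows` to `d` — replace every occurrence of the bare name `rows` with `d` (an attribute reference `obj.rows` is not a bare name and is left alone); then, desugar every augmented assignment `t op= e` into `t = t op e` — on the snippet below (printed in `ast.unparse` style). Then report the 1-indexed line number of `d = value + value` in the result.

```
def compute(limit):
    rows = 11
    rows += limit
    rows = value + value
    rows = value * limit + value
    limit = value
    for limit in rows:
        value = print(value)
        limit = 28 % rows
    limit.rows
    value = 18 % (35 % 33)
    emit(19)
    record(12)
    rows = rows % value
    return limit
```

4

Transformed code:
def compute(limit):
    d = 11
    d = d + limit
    d = value + value
    d = value * limit + value
    limit = value
    for limit in d:
        value = print(value)
        limit = 28 % d
    limit.rows
    value = 18 % (35 % 33)
    emit(19)
    record(12)
    d = d % value
    return limit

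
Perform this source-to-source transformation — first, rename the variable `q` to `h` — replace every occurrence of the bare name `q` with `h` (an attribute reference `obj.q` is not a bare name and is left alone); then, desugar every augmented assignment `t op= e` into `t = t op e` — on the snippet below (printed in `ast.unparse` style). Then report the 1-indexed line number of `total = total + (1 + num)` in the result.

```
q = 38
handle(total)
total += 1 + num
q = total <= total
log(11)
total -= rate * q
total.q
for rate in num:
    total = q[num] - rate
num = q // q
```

3

Transformed code:
h = 38
handle(total)
total = total + (1 + num)
h = total <= total
log(11)
total = total - rate * h
total.q
for rate in num:
    total = h[num] - rate
num = h // h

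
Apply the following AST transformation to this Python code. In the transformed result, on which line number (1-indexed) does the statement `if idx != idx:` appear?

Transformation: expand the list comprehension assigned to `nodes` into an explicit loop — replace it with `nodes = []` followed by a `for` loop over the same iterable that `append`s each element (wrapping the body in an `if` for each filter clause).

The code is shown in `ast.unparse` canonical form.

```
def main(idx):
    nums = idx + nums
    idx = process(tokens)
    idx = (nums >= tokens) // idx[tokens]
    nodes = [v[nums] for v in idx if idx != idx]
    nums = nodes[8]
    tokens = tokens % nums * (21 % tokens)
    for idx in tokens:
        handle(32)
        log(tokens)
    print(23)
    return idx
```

7

Transformed code:
def main(idx):
    nums = idx + nums
    idx = process(tokens)
    idx = (nums >= tokens) // idx[tokens]
    nodes = []
    for v in idx:
        if idx != idx:
            nodes.append(v[nums])
    nums = nodes[8]
    tokens = tokens % nums * (21 % tokens)
    for idx in tokens:
        handle(32)
        log(tokens)
    print(23)
    return idx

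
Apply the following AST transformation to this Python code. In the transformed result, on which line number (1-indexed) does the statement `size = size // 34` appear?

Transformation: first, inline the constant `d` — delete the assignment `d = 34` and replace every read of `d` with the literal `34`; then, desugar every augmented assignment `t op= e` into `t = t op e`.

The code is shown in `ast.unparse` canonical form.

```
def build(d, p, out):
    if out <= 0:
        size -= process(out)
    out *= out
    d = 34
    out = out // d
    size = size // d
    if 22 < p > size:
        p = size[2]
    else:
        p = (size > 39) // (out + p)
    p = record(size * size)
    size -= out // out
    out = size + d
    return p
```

6

Transformed code:
def build(d, p, out):
    if out <= 0:
        size = size - process(out)
    out = out * out
    out = out // 34
    size = size // 34
    if 22 < p > size:
        p = size[2]
    else:
        p = (size > 39) // (out + p)
    p = record(size * size)
    size = size - out // out
    out = size + 34
    return p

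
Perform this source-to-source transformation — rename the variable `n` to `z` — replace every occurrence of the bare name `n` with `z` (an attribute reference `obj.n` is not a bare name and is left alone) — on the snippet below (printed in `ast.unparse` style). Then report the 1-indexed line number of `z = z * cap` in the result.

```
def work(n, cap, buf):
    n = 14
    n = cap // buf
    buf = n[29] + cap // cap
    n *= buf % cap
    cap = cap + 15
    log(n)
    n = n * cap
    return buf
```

8

Transformed code:
def work(z, cap, buf):
    z = 14
    z = cap // buf
    buf = z[29] + cap // cap
    z *= buf % cap
    cap = cap + 15
    log(z)
    z = z * cap
    return buf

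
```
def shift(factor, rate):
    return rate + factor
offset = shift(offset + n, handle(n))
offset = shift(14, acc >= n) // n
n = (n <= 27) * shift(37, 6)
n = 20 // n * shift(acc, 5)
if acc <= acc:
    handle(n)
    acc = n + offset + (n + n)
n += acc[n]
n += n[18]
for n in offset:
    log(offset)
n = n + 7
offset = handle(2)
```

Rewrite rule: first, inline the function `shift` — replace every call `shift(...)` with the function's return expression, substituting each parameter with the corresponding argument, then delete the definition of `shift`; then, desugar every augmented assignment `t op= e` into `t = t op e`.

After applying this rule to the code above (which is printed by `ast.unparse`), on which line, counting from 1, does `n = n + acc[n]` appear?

Transformed code:
offset = handle(n) + (offset + n)
offset = ((acc >= n) + 14) // n
n = (n <= 27) * (6 + 37)
n = 20 // n * (5 + acc)
if acc <= acc:
    handle(n)
    acc = n + offset + (n + n)
n = n + acc[n]
n = n + n[18]
for n in offset:
    log(offset)
n = n + 7
offset = handle(2)

8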